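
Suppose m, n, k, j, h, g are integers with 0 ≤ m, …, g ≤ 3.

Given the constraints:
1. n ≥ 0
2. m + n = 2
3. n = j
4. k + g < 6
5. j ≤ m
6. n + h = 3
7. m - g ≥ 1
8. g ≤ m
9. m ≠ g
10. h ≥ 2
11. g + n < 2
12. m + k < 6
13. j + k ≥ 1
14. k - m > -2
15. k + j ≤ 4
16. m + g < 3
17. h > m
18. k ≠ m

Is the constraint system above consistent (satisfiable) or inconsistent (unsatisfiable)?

Satisfiable

Setting (m, n, k, j, h, g) = (2, 0, 3, 0, 3, 0) satisfies everything: constraint 2: m + n = 2; constraint 4: k + g = 3; constraint 6: n + h = 3, and the others follow.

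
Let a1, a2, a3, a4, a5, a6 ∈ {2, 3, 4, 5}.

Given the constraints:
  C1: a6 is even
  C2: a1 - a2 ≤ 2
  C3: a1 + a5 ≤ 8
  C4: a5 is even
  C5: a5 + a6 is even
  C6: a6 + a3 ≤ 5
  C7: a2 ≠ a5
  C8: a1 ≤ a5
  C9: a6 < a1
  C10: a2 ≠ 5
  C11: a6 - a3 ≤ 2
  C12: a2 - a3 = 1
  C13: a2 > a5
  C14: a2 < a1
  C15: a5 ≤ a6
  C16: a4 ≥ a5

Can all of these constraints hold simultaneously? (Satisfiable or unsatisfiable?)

Constraints 8, 13, and 14 give a5 < a2, a2 < a1, a1 ≤ a5. Chaining: a5 < a2 < a1 ≤ a5, which forces a5 < a5 — impossible.

Unsatisfiable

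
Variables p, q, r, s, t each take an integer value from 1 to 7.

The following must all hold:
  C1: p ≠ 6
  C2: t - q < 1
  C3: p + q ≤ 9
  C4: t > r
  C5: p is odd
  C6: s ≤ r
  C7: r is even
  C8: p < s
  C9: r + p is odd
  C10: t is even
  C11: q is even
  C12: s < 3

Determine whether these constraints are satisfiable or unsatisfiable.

Satisfiable

Take p = 1, q = 6, r = 2, s = 2, t = 6. Then constraint 2: t - q = 0; constraint 3: p + q = 7; constraint 5: p = 1 is odd, and every other listed constraint is also met.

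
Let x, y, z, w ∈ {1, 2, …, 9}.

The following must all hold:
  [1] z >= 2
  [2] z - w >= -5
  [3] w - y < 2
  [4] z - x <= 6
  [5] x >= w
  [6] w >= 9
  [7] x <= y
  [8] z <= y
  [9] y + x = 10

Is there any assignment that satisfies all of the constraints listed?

From constraints 1 and 8: y ≥ z ≥ 2. From constraints 5 and 6: x ≥ w ≥ 9. Hence y + x ≥ 11. But constraint 9 requires y + x = 10, and 10 < 11. Contradiction.

Unsatisfiable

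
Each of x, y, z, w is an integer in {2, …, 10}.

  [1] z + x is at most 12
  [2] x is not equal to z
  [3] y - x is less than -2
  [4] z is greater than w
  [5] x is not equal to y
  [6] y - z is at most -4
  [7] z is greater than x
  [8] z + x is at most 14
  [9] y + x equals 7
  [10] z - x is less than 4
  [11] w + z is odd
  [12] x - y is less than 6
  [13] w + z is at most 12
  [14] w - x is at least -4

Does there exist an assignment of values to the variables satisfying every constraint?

Satisfiable

Setting (x, y, z, w) = (5, 2, 7, 2) satisfies everything: constraint 1: z + x = 12; constraint 3: y - x = -3, and the others follow.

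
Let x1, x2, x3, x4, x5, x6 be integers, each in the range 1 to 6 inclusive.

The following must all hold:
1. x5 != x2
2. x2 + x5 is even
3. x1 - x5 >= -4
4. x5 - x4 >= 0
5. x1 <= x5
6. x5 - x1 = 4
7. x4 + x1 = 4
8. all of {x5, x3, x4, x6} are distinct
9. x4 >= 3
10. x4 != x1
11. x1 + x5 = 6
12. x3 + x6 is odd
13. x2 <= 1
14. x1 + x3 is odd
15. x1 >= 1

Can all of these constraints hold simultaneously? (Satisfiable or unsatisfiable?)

The assignment x1 = 1, x2 = 1, x3 = 4, x4 = 3, x5 = 5, x6 = 1 works:
  constraint 3 holds since x1 - x5 = -4.
  constraint 4 holds since x5 - x4 = 2.
  constraint 6 holds since x5 - x1 = 4.
The rest check out directly.

Satisfiable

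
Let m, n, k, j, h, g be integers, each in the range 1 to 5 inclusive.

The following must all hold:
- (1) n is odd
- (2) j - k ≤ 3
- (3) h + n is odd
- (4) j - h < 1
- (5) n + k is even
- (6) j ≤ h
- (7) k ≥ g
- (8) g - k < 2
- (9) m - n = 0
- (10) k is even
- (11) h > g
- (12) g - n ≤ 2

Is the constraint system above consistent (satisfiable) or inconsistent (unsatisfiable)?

Constraint 1 makes n odd and constraint 10 makes k even, so n + k must be odd. Constraint 5 says n + k is even — contradiction.

Unsatisfiable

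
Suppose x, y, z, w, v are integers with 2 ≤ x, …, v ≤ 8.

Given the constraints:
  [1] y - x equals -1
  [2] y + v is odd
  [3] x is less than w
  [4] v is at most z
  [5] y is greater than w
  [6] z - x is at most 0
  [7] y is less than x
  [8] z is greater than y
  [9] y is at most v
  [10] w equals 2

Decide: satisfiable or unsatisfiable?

Unsatisfiable

Constraints 3, 4, 5, 6, and 9 give z ≤ x, x < w, w < y, y ≤ v, v ≤ z. Chaining: z ≤ x < w < y ≤ v ≤ z, which forces z < z — impossible.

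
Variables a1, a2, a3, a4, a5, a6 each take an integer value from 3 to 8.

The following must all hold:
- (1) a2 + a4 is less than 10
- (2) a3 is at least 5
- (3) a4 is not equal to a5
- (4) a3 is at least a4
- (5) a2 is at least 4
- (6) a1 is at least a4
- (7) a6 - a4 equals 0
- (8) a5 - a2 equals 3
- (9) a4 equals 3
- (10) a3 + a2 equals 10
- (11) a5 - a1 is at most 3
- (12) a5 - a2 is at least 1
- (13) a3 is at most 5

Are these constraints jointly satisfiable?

Satisfiable

The assignment a1 = 8, a2 = 5, a3 = 5, a4 = 3, a5 = 8, a6 = 3 works:
  constraint 1 holds since a2 + a4 = 8.
  constraint 7 holds since a6 - a4 = 0.
The rest check out directly.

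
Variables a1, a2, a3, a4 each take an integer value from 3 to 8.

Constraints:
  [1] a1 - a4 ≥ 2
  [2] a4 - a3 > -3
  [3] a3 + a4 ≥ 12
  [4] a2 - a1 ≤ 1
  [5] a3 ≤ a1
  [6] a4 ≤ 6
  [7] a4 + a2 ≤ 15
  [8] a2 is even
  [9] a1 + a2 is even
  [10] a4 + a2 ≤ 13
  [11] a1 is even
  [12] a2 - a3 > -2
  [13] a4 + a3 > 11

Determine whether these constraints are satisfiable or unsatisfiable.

One satisfying assignment is a1 = 8, a2 = 6, a3 = 6, a4 = 6.
For the less obvious constraints — constraint 1: a1 - a4 = 2; constraint 2: a4 - a3 = 0; constraint 3: a3 + a4 = 12 — and the others hold by inspection.

Satisfiable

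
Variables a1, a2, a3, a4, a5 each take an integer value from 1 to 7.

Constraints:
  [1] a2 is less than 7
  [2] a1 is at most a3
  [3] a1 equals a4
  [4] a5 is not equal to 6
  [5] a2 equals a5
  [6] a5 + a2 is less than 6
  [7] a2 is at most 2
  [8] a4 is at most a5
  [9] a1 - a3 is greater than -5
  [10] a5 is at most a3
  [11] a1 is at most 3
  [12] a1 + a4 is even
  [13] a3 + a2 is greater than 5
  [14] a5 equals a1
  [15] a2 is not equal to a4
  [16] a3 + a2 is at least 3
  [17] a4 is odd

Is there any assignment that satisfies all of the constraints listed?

Unsatisfiable

From constraints 3, 5, and 14, a2 = a5 = a1 = a4, so a2 = a4. But constraint 15 says a2 ≠ a4. Contradiction.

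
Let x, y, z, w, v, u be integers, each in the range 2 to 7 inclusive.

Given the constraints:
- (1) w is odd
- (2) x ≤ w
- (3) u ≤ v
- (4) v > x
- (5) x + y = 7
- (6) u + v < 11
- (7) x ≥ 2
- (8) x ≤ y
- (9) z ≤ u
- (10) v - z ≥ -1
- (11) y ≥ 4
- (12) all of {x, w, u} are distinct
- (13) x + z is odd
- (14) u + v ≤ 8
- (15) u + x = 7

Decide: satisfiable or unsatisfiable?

Satisfiable

Take x = 3, y = 4, z = 4, w = 7, v = 4, u = 4. Then constraint 5: x + y = 7; constraint 6: u + v = 8, and every other listed constraint is also met.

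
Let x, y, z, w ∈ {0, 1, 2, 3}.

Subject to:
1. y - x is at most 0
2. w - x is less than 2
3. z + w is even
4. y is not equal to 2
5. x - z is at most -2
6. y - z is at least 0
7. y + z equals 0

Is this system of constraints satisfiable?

Unsatisfiable

Constraints 1, 5, and 6 give y − z ≥ 0, z − x ≥ 2, x − y ≥ 0.
Adding all 3 inequalities: the left sides telescope to 0, and the right sides sum to 0 + 2 + 0 = 2. So 0 ≥ 2, which is false.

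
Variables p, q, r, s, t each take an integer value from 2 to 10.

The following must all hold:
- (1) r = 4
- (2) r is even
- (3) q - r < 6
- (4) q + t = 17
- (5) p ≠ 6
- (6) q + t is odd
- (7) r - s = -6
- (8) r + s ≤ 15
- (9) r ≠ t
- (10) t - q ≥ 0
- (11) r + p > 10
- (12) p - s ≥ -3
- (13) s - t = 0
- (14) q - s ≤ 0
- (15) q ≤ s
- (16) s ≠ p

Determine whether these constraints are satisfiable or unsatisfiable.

Satisfiable

Try p = 9, q = 7, r = 4, s = 10, t = 10.
Check constraint 3: q - r = 3; constraint 4: q + t = 17. The remaining constraints are straightforward to verify.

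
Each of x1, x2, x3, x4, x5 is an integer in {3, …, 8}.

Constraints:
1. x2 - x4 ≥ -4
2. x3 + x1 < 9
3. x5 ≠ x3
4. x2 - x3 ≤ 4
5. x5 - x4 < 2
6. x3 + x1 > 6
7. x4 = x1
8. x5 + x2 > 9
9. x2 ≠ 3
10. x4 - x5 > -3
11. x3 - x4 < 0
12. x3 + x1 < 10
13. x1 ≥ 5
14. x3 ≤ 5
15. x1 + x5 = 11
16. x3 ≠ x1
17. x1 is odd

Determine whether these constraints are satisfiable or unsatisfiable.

Satisfiable

Try x1 = 5, x2 = 4, x3 = 3, x4 = 5, x5 = 6.
Check constraint 1: x2 - x4 = -1; constraint 2: x3 + x1 = 8. The remaining constraints are straightforward to verify.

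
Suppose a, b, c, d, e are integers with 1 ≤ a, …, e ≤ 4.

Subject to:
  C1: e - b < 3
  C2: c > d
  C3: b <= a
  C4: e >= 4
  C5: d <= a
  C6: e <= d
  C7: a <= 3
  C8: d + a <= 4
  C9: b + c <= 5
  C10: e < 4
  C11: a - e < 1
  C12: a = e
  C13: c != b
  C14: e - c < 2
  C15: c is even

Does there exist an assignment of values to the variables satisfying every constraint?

From constraints 4 and 6: d ≥ e and e ≥ 4, so d ≥ 4. From constraints 5 and 7: d ≤ a and a ≤ 3, so d ≤ 3. But 3 < 4, so no value of d works.

Unsatisfiable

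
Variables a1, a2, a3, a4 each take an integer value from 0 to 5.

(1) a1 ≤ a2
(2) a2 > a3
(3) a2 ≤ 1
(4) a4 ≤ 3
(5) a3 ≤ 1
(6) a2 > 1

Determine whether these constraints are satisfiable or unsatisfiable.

Unsatisfiable

From constraint 6: a2 ≥ 2. From constraint 3: a2 ≤ 1. But 1 < 2, so no value of a2 works.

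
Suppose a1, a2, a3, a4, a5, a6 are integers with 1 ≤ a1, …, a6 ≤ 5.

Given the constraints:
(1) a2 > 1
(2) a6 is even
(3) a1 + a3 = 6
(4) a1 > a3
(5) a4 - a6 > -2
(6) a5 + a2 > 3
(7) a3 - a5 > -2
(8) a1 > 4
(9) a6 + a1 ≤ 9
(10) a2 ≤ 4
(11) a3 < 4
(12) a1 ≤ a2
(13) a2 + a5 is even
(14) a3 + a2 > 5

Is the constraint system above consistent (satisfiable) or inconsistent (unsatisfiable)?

From constraint 8: a1 ≥ 5. From constraints 10 and 12: a1 ≤ a2 and a2 ≤ 4, so a1 ≤ 4. But 4 < 5, so no value of a1 works.

Unsatisfiable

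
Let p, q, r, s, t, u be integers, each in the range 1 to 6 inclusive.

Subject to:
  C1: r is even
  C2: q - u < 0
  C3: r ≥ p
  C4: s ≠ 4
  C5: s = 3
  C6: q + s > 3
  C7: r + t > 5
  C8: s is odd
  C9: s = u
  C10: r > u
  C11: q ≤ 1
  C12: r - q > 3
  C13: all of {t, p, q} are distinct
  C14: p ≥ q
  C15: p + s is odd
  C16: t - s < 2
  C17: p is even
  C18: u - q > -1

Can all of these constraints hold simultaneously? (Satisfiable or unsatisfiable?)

Satisfiable

One satisfying assignment is p = 6, q = 1, r = 6, s = 3, t = 2, u = 3.
For the less obvious constraints — constraint 2: q - u = -2; constraint 6: q + s = 4 — and the others hold by inspection.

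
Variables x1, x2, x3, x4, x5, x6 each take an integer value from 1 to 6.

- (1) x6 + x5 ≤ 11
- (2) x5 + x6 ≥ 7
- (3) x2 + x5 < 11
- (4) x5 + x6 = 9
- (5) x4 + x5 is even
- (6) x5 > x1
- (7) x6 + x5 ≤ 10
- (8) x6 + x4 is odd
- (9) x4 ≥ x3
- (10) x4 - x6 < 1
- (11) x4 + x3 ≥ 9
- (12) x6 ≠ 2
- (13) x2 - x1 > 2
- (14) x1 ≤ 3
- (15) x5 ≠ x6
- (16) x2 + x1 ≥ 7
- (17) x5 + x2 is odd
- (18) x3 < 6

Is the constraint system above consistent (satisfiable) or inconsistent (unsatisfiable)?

Satisfiable

The assignment x1 = 1, x2 = 6, x3 = 5, x4 = 5, x5 = 3, x6 = 6 works:
  constraint 1 holds since x6 + x5 = 9.
  constraint 2 holds since x5 + x6 = 9.
The rest check out directly.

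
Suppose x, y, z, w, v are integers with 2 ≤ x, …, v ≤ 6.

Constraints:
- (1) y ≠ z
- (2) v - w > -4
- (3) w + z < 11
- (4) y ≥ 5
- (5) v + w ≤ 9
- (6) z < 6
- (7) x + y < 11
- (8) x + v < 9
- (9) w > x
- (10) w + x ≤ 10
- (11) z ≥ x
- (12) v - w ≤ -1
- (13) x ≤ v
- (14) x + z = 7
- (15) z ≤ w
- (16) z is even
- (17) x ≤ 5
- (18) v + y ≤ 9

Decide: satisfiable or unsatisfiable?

Setting (x, y, z, w, v) = (3, 5, 4, 5, 3) satisfies everything: constraint 2: v - w = -2; constraint 3: w + z = 9; constraint 5: v + w = 8, and the others follow.

Satisfiable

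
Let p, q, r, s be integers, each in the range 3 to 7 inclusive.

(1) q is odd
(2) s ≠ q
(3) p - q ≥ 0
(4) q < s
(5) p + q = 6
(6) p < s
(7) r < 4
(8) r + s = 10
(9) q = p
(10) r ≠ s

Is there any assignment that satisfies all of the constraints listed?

Satisfiable

Setting (p, q, r, s) = (3, 3, 3, 7) satisfies everything: constraint 3: p - q = 0; constraint 5: p + q = 6, and the others follow.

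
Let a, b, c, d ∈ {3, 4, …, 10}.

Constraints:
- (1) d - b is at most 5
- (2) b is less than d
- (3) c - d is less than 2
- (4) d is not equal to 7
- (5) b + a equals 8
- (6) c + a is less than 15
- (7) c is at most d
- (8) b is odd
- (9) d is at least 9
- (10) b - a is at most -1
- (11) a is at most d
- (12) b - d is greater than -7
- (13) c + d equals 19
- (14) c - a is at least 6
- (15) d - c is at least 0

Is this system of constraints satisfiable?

Unsatisfiable

Constraints 1, 10, 14, and 15 give b − d ≥ -5, d − c ≥ 0, c − a ≥ 6, a − b ≥ 1.
Adding all 4 inequalities: the left sides telescope to 0, and the right sides sum to (-5) + 0 + 6 + 1 = 2. So 0 ≥ 2, which is false.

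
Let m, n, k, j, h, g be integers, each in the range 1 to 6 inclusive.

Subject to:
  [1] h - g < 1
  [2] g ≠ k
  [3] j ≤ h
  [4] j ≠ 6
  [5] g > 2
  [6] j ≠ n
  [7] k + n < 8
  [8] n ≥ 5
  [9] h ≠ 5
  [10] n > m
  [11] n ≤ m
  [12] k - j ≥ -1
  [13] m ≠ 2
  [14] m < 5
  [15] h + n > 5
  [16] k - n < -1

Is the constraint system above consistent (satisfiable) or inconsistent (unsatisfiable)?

From constraints 8 and 11: m ≥ n and n ≥ 5, so m ≥ 5. From constraint 14: m ≤ 4. But 4 < 5, so no value of m works.

Unsatisfiable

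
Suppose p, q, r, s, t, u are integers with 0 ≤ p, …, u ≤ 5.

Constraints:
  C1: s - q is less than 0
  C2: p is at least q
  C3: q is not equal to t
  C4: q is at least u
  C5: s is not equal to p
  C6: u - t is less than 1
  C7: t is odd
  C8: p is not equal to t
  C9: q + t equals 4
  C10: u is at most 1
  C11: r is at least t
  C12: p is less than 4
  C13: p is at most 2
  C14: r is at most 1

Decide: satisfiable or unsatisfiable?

From constraints 2 and 13: q ≤ p ≤ 2. From constraints 11 and 14: t ≤ r ≤ 1. Hence q + t ≤ 3. But constraint 9 requires q + t = 4, and 4 > 3. Contradiction.

Unsatisfiable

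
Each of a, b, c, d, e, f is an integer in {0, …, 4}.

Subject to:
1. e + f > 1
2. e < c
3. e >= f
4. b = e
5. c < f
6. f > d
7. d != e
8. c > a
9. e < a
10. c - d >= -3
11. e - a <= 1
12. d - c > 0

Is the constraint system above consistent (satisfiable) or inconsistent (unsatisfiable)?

Constraints 3, 6, 8, 9, and 12 give c < d, d < f, f ≤ e, e < a, a < c. Chaining: c < d < f ≤ e < a < c, which forces c < c — impossible.

Unsatisfiable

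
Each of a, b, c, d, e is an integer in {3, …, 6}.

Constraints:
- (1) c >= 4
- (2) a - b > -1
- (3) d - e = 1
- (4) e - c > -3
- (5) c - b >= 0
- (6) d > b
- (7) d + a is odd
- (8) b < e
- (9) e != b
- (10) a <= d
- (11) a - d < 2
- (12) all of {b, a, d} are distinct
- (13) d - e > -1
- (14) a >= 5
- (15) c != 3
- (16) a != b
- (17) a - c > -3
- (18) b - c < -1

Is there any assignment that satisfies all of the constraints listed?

Try a = 5, b = 3, c = 5, d = 6, e = 5.
Check constraint 2: a - b = 2; constraint 3: d - e = 1. The remaining constraints are straightforward to verify.

Satisfiable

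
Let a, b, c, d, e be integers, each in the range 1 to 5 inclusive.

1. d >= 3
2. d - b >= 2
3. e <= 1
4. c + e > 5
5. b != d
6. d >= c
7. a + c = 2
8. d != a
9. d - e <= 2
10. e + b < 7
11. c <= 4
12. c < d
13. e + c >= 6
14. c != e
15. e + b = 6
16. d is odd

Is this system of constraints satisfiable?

Unsatisfiable

From constraint 3: e ≤ 1. From constraint 11: c ≤ 4. Hence e + c ≤ 5. But constraint 13 requires e + c ≥ 6, and 6 > 5. Contradiction.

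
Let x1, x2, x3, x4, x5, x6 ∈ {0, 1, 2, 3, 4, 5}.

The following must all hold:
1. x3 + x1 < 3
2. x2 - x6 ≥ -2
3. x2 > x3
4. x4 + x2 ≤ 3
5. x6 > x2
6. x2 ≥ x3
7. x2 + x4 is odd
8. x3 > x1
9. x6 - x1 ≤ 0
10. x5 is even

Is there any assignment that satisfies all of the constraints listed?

Constraints 3, 5, 8, and 9 give x2 < x6, x6 ≤ x1, x1 < x3, x3 < x2. Chaining: x2 < x6 ≤ x1 < x3 < x2, which forces x2 < x2 — impossible.

Unsatisfiable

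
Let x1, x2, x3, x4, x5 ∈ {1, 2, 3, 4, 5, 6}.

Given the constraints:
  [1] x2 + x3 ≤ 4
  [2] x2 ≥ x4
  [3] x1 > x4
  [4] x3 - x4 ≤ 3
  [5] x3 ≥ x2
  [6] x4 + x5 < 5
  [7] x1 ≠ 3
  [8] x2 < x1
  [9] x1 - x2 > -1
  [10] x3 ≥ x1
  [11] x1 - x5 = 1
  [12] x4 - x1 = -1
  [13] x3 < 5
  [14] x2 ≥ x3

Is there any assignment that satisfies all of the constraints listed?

Unsatisfiable

Constraints 8, 10, and 14 give x3 ≤ x2, x2 < x1, x1 ≤ x3. Chaining: x3 ≤ x2 < x1 ≤ x3, which forces x3 < x3 — impossible.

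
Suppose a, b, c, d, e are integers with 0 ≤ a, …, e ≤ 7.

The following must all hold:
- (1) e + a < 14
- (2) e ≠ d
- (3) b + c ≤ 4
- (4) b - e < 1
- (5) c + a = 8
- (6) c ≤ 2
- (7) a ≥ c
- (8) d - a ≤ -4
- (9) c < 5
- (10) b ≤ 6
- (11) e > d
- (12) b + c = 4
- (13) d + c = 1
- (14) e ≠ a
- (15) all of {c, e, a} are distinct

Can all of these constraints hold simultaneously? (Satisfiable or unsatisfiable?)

Satisfiable

Try a = 7, b = 3, c = 1, d = 0, e = 5.
Check constraint 1: e + a = 12; constraint 3: b + c = 4. The remaining constraints are straightforward to verify.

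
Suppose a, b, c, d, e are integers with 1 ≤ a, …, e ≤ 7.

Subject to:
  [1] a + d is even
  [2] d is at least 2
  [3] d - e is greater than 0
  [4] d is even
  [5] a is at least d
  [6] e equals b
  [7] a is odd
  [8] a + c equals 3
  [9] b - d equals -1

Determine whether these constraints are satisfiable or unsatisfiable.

Unsatisfiable

Constraint 7 makes a odd and constraint 4 makes d even, so a + d must be odd. Constraint 1 says a + d is even — contradiction.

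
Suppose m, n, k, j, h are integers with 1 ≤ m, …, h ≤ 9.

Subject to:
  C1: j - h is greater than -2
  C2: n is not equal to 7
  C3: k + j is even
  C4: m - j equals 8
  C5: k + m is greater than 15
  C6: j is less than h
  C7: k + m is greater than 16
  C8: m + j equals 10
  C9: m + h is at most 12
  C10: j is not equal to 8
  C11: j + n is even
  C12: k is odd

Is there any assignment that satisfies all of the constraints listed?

Satisfiable

One satisfying assignment is m = 9, n = 5, k = 9, j = 1, h = 2.
For the less obvious constraints — constraint 1: j - h = -1; constraint 4: m - j = 8; constraint 5: k + m = 18 — and the others hold by inspection.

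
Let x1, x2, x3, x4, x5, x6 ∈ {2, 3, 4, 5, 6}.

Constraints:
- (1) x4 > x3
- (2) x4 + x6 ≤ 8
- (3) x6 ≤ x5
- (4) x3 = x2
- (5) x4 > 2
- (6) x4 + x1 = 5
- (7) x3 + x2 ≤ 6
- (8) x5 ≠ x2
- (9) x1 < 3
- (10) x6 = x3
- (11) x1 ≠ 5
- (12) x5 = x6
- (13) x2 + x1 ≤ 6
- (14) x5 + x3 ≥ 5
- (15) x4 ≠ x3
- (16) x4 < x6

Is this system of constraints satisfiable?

Unsatisfiable

From constraints 4, 10, and 12, x5 = x6 = x3 = x2, so x5 = x2. But constraint 8 says x5 ≠ x2. Contradiction.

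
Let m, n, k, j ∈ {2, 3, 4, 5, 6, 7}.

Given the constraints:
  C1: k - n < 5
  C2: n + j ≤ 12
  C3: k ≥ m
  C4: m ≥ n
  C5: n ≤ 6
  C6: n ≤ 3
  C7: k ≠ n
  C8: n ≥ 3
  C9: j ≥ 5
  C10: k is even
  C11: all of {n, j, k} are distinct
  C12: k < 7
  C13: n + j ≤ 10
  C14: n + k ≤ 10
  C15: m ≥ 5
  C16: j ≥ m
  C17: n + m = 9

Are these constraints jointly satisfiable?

Take m = 6, n = 3, k = 6, j = 7. Then constraint 1: k - n = 3; constraint 2: n + j = 10; constraint 13: n + j = 10, and every other listed constraint is also met.

Satisfiable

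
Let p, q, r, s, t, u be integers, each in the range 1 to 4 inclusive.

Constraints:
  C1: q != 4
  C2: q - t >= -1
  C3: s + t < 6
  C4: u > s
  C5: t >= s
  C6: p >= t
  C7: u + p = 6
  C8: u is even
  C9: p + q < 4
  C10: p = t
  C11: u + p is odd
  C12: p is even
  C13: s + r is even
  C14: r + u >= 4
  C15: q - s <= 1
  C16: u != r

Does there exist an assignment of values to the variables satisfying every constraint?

Unsatisfiable

Constraint 8 makes u even and constraint 12 makes p even, so u + p must be even. Constraint 11 says u + p is odd — contradiction.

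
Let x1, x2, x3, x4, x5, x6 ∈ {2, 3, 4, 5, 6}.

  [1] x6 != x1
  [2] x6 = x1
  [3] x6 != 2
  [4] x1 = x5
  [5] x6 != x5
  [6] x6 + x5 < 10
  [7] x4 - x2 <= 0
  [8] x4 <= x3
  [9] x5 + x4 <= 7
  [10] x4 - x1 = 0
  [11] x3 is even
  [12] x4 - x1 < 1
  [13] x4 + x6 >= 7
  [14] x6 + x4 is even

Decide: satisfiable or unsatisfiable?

From constraints 2 and 4, x6 = x1 = x5, so x6 = x5. But constraint 5 says x6 ≠ x5. Contradiction.

Unsatisfiable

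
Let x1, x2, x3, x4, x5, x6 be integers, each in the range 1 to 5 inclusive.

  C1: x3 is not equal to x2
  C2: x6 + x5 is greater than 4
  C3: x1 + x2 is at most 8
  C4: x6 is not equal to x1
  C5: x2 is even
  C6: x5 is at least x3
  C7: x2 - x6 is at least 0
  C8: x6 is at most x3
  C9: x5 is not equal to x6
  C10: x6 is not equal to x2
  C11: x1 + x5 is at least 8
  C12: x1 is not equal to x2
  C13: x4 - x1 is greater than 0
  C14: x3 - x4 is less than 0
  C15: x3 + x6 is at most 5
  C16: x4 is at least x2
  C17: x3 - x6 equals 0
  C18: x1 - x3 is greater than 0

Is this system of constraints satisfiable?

Satisfiable

Take x1 = 3, x2 = 4, x3 = 1, x4 = 4, x5 = 5, x6 = 1. Then constraint 2: x6 + x5 = 6; constraint 3: x1 + x2 = 7; constraint 7: x2 - x6 = 3, and every other listed constraint is also met.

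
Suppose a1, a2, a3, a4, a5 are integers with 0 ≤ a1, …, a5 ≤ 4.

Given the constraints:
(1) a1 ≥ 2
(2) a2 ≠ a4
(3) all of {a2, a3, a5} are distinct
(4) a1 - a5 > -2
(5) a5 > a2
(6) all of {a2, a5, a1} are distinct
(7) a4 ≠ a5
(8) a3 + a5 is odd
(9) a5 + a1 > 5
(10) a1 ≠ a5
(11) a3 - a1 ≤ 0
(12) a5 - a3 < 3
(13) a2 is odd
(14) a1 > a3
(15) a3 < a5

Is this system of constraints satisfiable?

Satisfiable

Setting (a1, a2, a3, a4, a5) = (4, 1, 2, 0, 3) satisfies everything: constraint 4: a1 - a5 = 1; constraint 9: a5 + a1 = 7; constraint 11: a3 - a1 = -2, and the others follow.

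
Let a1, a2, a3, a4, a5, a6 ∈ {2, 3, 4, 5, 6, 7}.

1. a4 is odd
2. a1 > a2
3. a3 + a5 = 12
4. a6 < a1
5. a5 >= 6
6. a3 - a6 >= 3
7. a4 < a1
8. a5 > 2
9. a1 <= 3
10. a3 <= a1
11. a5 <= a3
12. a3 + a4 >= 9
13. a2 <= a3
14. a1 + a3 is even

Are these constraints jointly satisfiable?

Unsatisfiable

From constraints 5 and 11: a3 ≥ a5 and a5 ≥ 6, so a3 ≥ 6. From constraints 9 and 10: a3 ≤ a1 and a1 ≤ 3, so a3 ≤ 3. But 3 < 6, so no value of a3 works.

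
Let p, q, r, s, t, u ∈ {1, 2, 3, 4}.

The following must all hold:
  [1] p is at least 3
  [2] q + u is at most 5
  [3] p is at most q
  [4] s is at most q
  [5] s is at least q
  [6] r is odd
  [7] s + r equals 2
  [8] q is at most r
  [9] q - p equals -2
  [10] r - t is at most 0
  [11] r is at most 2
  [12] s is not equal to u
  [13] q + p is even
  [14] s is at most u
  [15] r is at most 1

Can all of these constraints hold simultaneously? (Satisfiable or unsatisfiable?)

Unsatisfiable

From constraints 1 and 3: q ≥ p and p ≥ 3, so q ≥ 3. From constraints 8 and 15: q ≤ r and r ≤ 1, so q ≤ 1. But 1 < 3, so no value of q works.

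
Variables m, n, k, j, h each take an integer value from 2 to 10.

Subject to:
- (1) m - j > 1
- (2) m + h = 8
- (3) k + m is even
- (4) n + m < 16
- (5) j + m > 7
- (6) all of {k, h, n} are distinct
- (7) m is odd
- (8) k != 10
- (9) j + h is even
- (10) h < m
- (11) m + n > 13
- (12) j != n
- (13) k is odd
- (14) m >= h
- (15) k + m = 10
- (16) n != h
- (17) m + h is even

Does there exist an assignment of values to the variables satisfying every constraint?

Satisfiable

One satisfying assignment is m = 5, n = 9, k = 5, j = 3, h = 3.
For the less obvious constraints — constraint 1: m - j = 2; constraint 2: m + h = 8; constraint 4: n + m = 14 — and the others hold by inspection.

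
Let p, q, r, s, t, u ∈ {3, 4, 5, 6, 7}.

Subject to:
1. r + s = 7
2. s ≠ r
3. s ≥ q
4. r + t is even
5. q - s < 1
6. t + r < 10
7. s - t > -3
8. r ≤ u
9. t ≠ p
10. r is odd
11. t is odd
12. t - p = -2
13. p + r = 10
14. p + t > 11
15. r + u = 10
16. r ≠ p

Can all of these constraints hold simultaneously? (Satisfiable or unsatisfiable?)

Satisfiable

Setting (p, q, r, s, t, u) = (7, 3, 3, 4, 5, 7) satisfies everything: constraint 1: r + s = 7; constraint 5: q - s = -1; constraint 6: t + r = 8, and the others follow.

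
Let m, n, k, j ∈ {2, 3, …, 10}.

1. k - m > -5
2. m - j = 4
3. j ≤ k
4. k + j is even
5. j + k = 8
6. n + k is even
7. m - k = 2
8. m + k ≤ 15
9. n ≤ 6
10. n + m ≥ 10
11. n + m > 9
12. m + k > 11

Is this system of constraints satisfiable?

Satisfiable

Take m = 7, n = 5, k = 5, j = 3. Then constraint 1: k - m = -2; constraint 2: m - j = 4; constraint 5: j + k = 8, and every other listed constraint is also met.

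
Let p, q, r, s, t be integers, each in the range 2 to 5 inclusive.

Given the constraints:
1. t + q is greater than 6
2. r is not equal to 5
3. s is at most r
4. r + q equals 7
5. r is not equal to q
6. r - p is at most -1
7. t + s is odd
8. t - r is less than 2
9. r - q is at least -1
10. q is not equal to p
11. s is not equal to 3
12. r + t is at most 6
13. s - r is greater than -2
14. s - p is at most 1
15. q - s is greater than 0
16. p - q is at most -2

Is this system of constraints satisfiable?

Unsatisfiable

Constraints 6, 9, and 16 give p − r ≥ 1, r − q ≥ -1, q − p ≥ 2.
Adding all 3 inequalities: the left sides telescope to 0, and the right sides sum to 1 + (-1) + 2 = 2. So 0 ≥ 2, which is false.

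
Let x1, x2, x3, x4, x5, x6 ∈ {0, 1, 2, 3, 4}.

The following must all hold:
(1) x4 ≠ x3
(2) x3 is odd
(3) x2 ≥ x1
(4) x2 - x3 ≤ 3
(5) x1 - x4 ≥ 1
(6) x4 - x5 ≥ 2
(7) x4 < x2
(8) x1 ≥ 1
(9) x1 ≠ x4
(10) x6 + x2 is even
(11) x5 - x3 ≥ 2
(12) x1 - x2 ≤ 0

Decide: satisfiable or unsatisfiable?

Constraints 4, 5, 6, 11, and 12 give x4 − x5 ≥ 2, x5 − x3 ≥ 2, x3 − x2 ≥ -3, x2 − x1 ≥ 0, x1 − x4 ≥ 1.
Adding all 5 inequalities: the left sides telescope to 0, and the right sides sum to 2 + 2 + (-3) + 0 + 1 = 2. So 0 ≥ 2, which is false.

Unsatisfiable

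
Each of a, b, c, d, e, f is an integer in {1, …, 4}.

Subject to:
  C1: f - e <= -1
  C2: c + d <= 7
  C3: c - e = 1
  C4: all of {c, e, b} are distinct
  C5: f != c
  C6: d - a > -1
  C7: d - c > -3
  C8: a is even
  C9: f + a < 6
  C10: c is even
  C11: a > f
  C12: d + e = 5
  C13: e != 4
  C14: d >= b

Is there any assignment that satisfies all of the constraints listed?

Satisfiable

The assignment a = 2, b = 2, c = 4, d = 2, e = 3, f = 1 works:
  constraint 1 holds since f - e = -2.
  constraint 2 holds since c + d = 6.
The rest check out directly.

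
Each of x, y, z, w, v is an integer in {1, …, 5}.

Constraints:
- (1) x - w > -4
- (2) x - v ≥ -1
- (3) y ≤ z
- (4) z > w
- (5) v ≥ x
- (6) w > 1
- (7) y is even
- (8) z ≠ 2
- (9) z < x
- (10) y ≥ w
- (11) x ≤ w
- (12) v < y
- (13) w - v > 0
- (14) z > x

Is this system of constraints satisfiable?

Constraints 3, 5, 9, 10, and 13 give y ≤ z, z < x, x ≤ v, v < w, w ≤ y. Chaining: y ≤ z < x ≤ v < w ≤ y, which forces y < y — impossible.

Unsatisfiable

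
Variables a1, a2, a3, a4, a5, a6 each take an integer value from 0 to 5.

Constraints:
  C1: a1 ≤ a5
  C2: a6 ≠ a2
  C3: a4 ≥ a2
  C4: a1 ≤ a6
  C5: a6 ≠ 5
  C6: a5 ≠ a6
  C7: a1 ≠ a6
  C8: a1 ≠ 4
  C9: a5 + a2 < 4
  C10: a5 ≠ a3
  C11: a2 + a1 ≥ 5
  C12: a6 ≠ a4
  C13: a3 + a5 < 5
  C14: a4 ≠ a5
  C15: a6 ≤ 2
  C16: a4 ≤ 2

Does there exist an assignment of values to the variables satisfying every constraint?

From constraints 3 and 16: a2 ≤ a4 ≤ 2. From constraints 4 and 15: a1 ≤ a6 ≤ 2. Hence a2 + a1 ≤ 4. But constraint 11 requires a2 + a1 ≥ 5, and 5 > 4. Contradiction.

Unsatisfiable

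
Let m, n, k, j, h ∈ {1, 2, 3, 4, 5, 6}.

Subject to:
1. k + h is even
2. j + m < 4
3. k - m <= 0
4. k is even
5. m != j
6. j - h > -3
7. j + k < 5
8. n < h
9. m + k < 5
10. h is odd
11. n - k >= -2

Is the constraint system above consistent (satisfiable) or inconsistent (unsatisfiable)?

Constraint 4 makes k even and constraint 10 makes h odd, so k + h must be odd. Constraint 1 says k + h is even — contradiction.

Unsatisfiable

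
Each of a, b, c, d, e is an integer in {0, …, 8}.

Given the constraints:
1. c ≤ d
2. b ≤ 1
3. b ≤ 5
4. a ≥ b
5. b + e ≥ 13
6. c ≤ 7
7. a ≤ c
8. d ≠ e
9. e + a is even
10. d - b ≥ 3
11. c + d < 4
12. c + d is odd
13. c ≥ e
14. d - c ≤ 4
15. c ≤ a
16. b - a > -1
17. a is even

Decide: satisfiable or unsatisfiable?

Unsatisfiable

From constraint 3: b ≤ 5. From constraints 6 and 13: e ≤ c ≤ 7. Hence b + e ≤ 12. But constraint 5 requires b + e ≥ 13, and 13 > 12. Contradiction.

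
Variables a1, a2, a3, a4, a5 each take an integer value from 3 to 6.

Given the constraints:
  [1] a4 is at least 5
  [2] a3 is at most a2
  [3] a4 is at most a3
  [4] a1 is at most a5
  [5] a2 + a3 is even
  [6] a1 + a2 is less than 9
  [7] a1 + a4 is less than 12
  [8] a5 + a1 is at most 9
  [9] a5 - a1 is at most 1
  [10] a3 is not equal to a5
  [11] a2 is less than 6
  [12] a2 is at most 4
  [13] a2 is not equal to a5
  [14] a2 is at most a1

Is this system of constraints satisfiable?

From constraints 1 and 3: a3 ≥ a4 and a4 ≥ 5, so a3 ≥ 5. From constraints 2 and 12: a3 ≤ a2 and a2 ≤ 4, so a3 ≤ 4. But 4 < 5, so no value of a3 works.

Unsatisfiable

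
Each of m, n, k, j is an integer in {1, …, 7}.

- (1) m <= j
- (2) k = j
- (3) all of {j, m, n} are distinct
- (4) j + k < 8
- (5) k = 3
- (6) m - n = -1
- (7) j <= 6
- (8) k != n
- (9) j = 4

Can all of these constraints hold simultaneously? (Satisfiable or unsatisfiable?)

Constraint 5 fixes k = 3 and constraint 9 fixes j = 4, but constraint 2 requires k = j. Since 3 ≠ 4, contradiction.

Unsatisfiable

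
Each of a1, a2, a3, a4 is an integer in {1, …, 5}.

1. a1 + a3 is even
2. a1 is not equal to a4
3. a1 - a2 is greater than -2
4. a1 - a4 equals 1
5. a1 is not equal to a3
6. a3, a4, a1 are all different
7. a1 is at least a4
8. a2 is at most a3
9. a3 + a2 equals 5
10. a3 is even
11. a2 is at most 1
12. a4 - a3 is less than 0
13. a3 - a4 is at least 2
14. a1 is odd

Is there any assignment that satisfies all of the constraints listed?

Unsatisfiable

Constraint 14 makes a1 odd and constraint 10 makes a3 even, so a1 + a3 must be odd. Constraint 1 says a1 + a3 is even — contradiction.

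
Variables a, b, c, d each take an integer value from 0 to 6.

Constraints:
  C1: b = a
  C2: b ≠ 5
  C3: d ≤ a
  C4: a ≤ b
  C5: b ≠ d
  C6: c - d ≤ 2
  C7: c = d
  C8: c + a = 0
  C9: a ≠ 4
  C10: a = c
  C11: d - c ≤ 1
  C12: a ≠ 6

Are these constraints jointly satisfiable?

From constraints 1, 7, and 10, b = a = c = d, so b = d. But constraint 5 says b ≠ d. Contradiction.

Unsatisfiable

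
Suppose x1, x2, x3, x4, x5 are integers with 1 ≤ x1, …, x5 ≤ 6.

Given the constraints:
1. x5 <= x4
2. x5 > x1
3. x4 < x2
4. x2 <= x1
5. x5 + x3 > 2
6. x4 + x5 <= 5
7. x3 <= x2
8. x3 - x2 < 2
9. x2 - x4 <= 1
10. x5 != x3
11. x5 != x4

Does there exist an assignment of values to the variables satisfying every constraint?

Constraints 1, 2, 3, and 4 give x4 < x2, x2 ≤ x1, x1 < x5, x5 ≤ x4. Chaining: x4 < x2 ≤ x1 < x5 ≤ x4, which forces x4 < x4 — impossible.

Unsatisfiable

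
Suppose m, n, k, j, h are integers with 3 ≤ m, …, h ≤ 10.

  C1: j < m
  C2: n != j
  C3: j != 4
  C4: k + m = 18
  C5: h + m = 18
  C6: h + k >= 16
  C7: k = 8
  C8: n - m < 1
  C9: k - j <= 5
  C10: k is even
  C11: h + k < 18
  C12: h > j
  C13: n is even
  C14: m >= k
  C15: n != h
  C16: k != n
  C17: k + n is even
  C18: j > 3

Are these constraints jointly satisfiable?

Satisfiable

One satisfying assignment is m = 10, n = 10, k = 8, j = 5, h = 8.
For the less obvious constraints — constraint 4: k + m = 18; constraint 5: h + m = 18 — and the others hold by inspection.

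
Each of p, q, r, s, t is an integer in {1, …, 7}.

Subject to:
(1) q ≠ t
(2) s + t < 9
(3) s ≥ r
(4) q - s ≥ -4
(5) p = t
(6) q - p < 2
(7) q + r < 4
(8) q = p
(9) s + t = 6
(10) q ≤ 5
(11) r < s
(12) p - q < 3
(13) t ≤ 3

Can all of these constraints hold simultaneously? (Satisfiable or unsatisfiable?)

Unsatisfiable

From constraints 5 and 8, q = p = t, so q = t. But constraint 1 says q ≠ t. Contradiction.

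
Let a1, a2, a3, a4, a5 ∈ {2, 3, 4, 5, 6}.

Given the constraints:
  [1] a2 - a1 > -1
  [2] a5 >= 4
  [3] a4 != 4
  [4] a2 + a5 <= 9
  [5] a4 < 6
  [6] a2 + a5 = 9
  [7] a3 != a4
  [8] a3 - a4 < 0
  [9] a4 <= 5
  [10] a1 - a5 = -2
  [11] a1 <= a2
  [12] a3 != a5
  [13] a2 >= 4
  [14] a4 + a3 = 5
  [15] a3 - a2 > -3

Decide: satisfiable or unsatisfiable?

Satisfiable

Try a1 = 3, a2 = 4, a3 = 2, a4 = 3, a5 = 5.
Check constraint 1: a2 - a1 = 1; constraint 4: a2 + a5 = 9; constraint 6: a2 + a5 = 9. The remaining constraints are straightforward to verify.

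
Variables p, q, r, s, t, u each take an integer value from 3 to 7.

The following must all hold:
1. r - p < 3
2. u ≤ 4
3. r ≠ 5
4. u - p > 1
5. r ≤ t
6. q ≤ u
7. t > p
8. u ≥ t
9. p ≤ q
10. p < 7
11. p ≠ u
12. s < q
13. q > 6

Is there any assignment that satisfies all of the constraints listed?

Unsatisfiable

From constraint 13: q ≥ 7. From constraints 2 and 6: q ≤ u and u ≤ 4, so q ≤ 4. But 4 < 7, so no value of q works.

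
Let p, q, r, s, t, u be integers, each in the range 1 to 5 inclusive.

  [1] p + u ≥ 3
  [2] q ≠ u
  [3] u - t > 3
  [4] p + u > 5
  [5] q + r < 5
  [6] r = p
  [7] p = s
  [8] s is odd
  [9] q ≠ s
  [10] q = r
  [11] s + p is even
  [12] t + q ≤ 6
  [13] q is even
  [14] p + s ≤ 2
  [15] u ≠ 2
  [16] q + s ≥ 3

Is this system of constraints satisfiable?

Unsatisfiable

From constraints 6, 7, and 10, q = r = p = s, so q = s. But constraint 9 says q ≠ s. Contradiction.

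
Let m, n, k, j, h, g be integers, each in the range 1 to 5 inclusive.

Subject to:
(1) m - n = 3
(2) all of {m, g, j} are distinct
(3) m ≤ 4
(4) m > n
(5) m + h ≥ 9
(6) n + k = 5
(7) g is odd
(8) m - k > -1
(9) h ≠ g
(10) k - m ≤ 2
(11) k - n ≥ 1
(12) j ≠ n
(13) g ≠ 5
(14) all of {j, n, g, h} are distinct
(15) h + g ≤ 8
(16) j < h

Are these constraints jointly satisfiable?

Try m = 4, n = 1, k = 4, j = 2, h = 5, g = 3.
Check constraint 1: m - n = 3; constraint 5: m + h = 9; constraint 6: n + k = 5. The remaining constraints are straightforward to verify.

Satisfiable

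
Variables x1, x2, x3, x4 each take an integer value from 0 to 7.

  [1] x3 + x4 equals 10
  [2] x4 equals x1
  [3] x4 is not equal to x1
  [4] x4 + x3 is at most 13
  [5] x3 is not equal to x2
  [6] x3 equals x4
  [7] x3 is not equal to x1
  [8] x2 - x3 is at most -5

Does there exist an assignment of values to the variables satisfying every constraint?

Unsatisfiable

From constraints 2 and 6, x3 = x4 = x1, so x3 = x1. But constraint 7 says x3 ≠ x1. Contradiction.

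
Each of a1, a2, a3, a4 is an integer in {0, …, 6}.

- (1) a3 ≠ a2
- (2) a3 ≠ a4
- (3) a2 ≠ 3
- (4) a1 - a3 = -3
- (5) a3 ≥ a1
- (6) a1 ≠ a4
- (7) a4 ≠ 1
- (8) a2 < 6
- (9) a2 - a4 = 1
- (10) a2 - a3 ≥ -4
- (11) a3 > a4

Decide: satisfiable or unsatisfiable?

Satisfiable

Setting (a1, a2, a3, a4) = (1, 1, 4, 0) satisfies everything: constraint 4: a1 - a3 = -3; constraint 9: a2 - a4 = 1, and the others follow.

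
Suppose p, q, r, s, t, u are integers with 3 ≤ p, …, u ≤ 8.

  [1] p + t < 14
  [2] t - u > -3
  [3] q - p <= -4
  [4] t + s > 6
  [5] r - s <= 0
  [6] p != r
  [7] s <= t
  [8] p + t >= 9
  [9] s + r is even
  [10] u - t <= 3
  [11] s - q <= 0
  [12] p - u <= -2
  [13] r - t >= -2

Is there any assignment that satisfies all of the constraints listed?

Unsatisfiable

Constraints 3, 5, 10, 11, 12, and 13 give s − r ≥ 0, r − t ≥ -2, t − u ≥ -3, u − p ≥ 2, p − q ≥ 4, q − s ≥ 0.
Adding all 6 inequalities: the left sides telescope to 0, and the right sides sum to 0 + (-2) + (-3) + 2 + 4 + 0 = 1. So 0 ≥ 1, which is false.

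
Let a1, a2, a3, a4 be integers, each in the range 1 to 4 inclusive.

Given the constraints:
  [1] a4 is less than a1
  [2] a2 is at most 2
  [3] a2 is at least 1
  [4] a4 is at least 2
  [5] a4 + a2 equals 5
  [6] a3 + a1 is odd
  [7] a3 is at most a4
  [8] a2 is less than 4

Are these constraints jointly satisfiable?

Take a1 = 4, a2 = 2, a3 = 1, a4 = 3. Then constraint 1: a4 = 3, a1 = 4; constraint 5: a4 + a2 = 5; constraint 6: a3 + a1 = 5 is odd, and every other listed constraint is also met.

Satisfiable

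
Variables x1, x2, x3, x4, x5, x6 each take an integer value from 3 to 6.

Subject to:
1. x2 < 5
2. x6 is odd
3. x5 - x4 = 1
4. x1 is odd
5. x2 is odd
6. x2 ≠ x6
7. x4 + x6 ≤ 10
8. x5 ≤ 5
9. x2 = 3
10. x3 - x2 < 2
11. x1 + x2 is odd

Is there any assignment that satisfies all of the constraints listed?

Unsatisfiable

Constraint 4 makes x1 odd and constraint 5 makes x2 odd, so x1 + x2 must be even. Constraint 11 says x1 + x2 is odd — contradiction.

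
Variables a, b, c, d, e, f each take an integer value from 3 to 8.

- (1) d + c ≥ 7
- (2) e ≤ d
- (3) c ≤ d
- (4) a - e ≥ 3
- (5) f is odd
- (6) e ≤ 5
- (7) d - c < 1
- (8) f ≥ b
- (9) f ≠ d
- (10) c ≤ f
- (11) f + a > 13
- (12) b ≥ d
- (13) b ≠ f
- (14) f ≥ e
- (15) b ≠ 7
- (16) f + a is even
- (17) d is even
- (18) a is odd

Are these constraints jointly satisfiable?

Setting (a, b, c, d, e, f) = (7, 4, 4, 4, 4, 7) satisfies everything: constraint 1: d + c = 8; constraint 4: a - e = 3; constraint 7: d - c = 0, and the others follow.

Satisfiable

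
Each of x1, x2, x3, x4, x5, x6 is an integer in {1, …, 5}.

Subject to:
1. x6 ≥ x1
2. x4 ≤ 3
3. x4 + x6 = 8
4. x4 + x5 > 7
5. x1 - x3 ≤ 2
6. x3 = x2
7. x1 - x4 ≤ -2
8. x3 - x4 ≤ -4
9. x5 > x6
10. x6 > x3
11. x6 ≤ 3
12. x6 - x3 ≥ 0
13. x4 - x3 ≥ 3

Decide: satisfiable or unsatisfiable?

Unsatisfiable

From constraint 2: x4 ≤ 3. From constraint 11: x6 ≤ 3. Hence x4 + x6 ≤ 6. But constraint 3 requires x4 + x6 = 8, and 8 > 6. Contradiction.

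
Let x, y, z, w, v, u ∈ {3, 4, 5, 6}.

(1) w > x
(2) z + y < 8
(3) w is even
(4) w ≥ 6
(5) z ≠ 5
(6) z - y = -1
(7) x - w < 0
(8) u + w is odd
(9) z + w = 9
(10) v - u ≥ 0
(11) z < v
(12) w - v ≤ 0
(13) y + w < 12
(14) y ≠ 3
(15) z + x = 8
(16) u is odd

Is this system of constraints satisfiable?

Satisfiable

Setting (x, y, z, w, v, u) = (5, 4, 3, 6, 6, 5) satisfies everything: constraint 2: z + y = 7; constraint 6: z - y = -1; constraint 7: x - w = -1, and the others follow.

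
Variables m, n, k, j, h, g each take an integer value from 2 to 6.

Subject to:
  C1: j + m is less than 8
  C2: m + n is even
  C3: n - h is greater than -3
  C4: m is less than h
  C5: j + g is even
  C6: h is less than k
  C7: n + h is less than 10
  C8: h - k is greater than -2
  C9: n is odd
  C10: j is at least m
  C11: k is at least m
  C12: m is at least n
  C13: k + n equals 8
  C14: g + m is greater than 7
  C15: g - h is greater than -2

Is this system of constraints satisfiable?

Satisfiable

Setting (m, n, k, j, h, g) = (3, 3, 5, 3, 4, 5) satisfies everything: constraint 1: j + m = 6; constraint 3: n - h = -1; constraint 7: n + h = 7, and the others follow.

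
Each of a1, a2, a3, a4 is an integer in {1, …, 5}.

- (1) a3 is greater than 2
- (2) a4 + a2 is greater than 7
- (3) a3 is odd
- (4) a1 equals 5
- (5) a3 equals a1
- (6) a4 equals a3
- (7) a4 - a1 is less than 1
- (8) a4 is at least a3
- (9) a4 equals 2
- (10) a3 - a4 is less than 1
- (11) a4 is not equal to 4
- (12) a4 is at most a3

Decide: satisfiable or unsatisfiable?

Unsatisfiable

Constraint 9 fixes a4 = 2 and constraint 4 fixes a1 = 5. Constraints 5 and 6 give a4 = a3 = a1, so a4 = a1. But 2 ≠ 5 — contradiction.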